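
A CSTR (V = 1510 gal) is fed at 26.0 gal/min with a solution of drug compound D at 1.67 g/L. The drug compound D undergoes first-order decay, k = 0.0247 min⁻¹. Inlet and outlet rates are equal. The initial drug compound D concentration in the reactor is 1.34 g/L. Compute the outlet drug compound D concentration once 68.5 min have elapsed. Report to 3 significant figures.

Species balance: V dC/dt = Q C_in − Q C − k V C.
This is linear with rate a = Q/V + k = 0.041919 min⁻¹.
C_ss = Q C_in/(Q + kV) = 0.68597 g/L; C(t) = C_ss + (C₀ − C_ss) e^(−a t).
C(68.5) = 0.68597 + (0.65403)·e^(−0.041919·68.5) = 0.68597 + (0.65403)·0.056618 = 0.72300 g/L.

0.723 g/L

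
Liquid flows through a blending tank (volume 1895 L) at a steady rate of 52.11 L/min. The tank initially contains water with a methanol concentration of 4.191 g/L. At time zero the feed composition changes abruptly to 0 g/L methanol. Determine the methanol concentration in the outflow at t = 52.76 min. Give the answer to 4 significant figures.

0.9823 g/L

Transient balance on the dissolved component: V dC/dt = Q(C_in − C).
Time constant τ = V/Q = 1895/52.11 = 36.3654 min.
This is linear first-order; C(t) = C_in + (C₀ − C_in) e^(−t/τ).
C(52.76) = 0 + (4.191 − 0)·e^(−52.76/36.3654) = 0 + (4.19100)·0.234376 = 0.982268 g/L.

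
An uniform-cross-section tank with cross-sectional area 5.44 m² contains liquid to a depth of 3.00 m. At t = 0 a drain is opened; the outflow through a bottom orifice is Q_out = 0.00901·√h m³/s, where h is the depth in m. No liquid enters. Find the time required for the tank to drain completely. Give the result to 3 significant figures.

2090 s

With no inflow, A dh/dt = −0.00901 √h.
This is separable: 2 d(√h)/dt = −0.00901/A, so √h = √h₀ − (0.00901/(2A)) t.
Tank is empty when √h = 0: t_empty = 2A√h₀/0.00901.
t_empty = 2·5.44·√3.00/0.00901 = 10.880·1.7321/0.00901 = 2091.5 s.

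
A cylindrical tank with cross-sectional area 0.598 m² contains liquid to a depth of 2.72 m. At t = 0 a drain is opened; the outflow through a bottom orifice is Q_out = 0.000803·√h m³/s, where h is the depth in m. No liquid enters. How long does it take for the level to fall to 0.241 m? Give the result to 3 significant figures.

1730 s

A dh/dt = −Q_out = −0.000803 √h.
Separate and integrate: 2(√h − √h₀) = −(0.000803/A) t.
t = 2A(√h₀ − √h)/0.000803 = 2·0.598·(√2.72 − √0.241)/0.000803
  = 1.1960 × (1.6492 − 0.49092) / 0.000803 = 1725.2 s.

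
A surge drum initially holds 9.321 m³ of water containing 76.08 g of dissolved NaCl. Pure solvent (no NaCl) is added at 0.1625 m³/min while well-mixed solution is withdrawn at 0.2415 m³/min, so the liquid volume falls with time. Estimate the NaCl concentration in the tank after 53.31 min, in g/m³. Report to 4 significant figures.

2.370 g/m³

Total volume: dV/dt = Q_in − Q_out = -0.0790000 m³/min, so V(t) = 9.321 − 0.0790000 t and V(53.31) = 5.10951 m³.
Solute balance: dm/dt = 0 − Q_out C = −Q_out m/V(t).
Separate: dm/m = −Q_out dt/V(t) ⇒ ln(m/m₀) = −(Q_out/(Q_in−Q_out)) ln(V/V₀).
m = m₀ (V₀/V)^(Q_out/(Q_in−Q_out)) = 76.08 × (9.321/5.10951)^(-3.05696) = 12.1101 g.
C = m/V = 12.1101/5.10951 = 2.37012 g/m³.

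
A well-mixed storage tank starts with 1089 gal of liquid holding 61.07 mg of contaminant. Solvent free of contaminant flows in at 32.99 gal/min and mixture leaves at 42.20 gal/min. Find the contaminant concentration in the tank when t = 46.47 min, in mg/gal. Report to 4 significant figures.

Let m(t) be the amount of contaminant. Volume: V(t) = V₀ + (Q_in − Q_out) t = 1089 − 9.21000 t; V(46.47) = 661.011 gal.
Species balance (pure solvent in): dm/dt = −Q_out · m/V(t).
Separate: dm/m = −Q_out dt/V(t) ⇒ ln(m/m₀) = −(Q_out/(Q_in−Q_out)) ln(V/V₀).
m = m₀ (V₀/V)^(Q_out/(Q_in−Q_out)) = 61.07 × (1089/661.011)^(-4.58198) = 6.19967 mg.
C = m/V = 6.19967/661.011 = 0.00937907 mg/gal.

0.009379 mg/gal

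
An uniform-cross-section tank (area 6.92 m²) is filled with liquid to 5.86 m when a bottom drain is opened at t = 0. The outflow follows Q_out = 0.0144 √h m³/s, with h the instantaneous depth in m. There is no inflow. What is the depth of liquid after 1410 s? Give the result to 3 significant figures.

0.910 m

Accumulation of liquid (constant cross-section A): A dh/dt = −0.0144 √h.
∫ h^(−1/2) dh = −(0.0144/A) ∫ dt, giving 2√h = 2√h₀ − (0.0144/A) t.
√h = √5.86 − 0.0144·1410/(2·6.92) = 2.4207 − 1.4671 = 0.95369.
h = 0.95369² = 0.90953 m.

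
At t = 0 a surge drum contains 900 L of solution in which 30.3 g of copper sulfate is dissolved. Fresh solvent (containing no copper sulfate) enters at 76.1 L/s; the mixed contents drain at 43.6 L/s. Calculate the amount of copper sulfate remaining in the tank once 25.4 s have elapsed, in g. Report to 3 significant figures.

Let m(t) be the amount of copper sulfate. Volume: V(t) = V₀ + (Q_in − Q_out) t = 900 + 32.500 t; V(25.4) = 1725.5 L.
Species balance (pure solvent in): dm/dt = −Q_out · m/V(t).
dm/m = −Q_out dt/(V₀ + 32.500 t); integrating gives ln(m/m₀) = −(Q_out/(Q_in−Q_out)) ln(V/V₀).
m = m₀ (V₀/V)^(Q_out/(Q_in−Q_out)) = 30.3 × (900/1725.5)^(1.3415) = 12.654 g.

12.7 g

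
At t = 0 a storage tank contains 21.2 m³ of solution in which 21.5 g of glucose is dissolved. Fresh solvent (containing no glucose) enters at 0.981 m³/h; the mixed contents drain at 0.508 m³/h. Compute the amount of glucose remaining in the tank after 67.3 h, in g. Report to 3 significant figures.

Total volume: dV/dt = Q_in − Q_out = 0.47300 m³/h, so V(t) = 21.2 + 0.47300 t and V(67.3) = 53.033 m³.
Solute balance: dm/dt = 0 − Q_out C = −Q_out m/V(t).
Separate: dm/m = −Q_out dt/V(t) ⇒ ln(m/m₀) = −(Q_out/(Q_in−Q_out)) ln(V/V₀).
m = m₀ (V₀/V)^(Q_out/(Q_in−Q_out)) = 21.5 × (21.2/53.033)^(1.0740) = 8.0309 g.

8.03 g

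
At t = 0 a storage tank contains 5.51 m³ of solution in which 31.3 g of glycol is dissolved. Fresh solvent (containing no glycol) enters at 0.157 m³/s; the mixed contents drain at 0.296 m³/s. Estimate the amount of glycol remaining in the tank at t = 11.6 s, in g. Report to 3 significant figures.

Let m(t) be the amount of glycol. Volume: V(t) = V₀ + (Q_in − Q_out) t = 5.51 − 0.13900 t; V(11.6) = 3.8976 m³.
Species balance (pure solvent in): dm/dt = −Q_out · m/V(t).
dm/m = −Q_out dt/(V₀ − 0.13900 t); integrating gives ln(m/m₀) = −(Q_out/(Q_in−Q_out)) ln(V/V₀).
m = m₀ (V₀/V)^(Q_out/(Q_in−Q_out)) = 31.3 × (5.51/3.8976)^(-2.1295) = 14.975 g.

15.0 g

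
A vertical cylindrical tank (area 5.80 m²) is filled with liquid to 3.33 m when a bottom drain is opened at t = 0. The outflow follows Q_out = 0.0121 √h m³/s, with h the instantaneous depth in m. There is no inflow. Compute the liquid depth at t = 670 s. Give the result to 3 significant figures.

Volume balance on the tank: A dh/dt = −0.0121 √h.
This is separable: 2 d(√h)/dt = −0.0121/A, so √h = √h₀ − (0.0121/(2A)) t.
√h = √3.33 − 0.0121·670/(2·5.80) = 1.8248 − 0.69888 = 1.1259.
h = 1.1259² = 1.2678 m.

1.27 m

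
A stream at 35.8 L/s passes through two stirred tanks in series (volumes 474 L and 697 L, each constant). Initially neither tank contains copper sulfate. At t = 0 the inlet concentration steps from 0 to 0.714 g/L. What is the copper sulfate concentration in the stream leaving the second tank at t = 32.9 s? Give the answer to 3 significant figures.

0.429 g/L

Species balance on tank i: dCᵢ/dt = (Cᵢ₋₁ − Cᵢ)/τᵢ with τᵢ = Vᵢ/Q.
τ₁ = 474/35.8 = 13.240 s; τ₂ = 697/35.8 = 19.469 s.
Solving the cascade with C₁(0)=C₂(0)=0 gives C₂(t) = C_in[1 − (τ₁ e^(−t/τ₁) − τ₂ e^(−t/τ₂))/(τ₁ − τ₂)].
At t = 32.9: e^(−t/τ₁) = 0.083338, e^(−t/τ₂) = 0.18455.
C₂ = 0.714·[1 − (13.240·0.083338 − 19.469·0.18455)/(-6.2291)] = 0.714·0.60032 = 0.42863 g/L.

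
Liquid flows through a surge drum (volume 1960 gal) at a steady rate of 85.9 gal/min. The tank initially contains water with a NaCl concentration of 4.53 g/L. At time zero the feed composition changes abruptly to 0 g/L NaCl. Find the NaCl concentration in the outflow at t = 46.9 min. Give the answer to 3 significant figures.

0.580 g/L

Transient balance on the dissolved component: V dC/dt = Q(C_in − C).
Rewrite as dC/dt + C/τ = C_in/τ, τ = V/Q = 22.817 min.
Solution: C(t) = C_in + (C₀ − C_in) e^(−t/τ).
C(46.9) = 0 + (4.53 − 0)·e^(−46.9/22.817) = 0 + (4.5300)·0.12803 = 0.57999 g/L.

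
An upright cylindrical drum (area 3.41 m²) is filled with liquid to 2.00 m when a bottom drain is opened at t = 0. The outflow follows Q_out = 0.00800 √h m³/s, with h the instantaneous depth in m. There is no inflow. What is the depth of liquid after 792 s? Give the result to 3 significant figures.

0.235 m

With no inflow, A dh/dt = −0.00800 √h.
Separate and integrate: 2(√h − √h₀) = −(0.00800/A) t.
√h = √2.00 − 0.00800·792/(2·3.41) = 1.4142 − 0.92903 = 0.48518.
h = 0.48518² = 0.23540 m.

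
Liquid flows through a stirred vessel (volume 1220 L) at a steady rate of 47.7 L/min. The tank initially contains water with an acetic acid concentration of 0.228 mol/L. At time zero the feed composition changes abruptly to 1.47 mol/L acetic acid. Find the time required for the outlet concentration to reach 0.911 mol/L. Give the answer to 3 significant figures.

20.4 min

Species balance: V dC/dt = Q(C_in − C) ⇒ τ = V/Q = 25.577 min.
C(t) = C_in + (C₀ − C_in) e^(−t/τ). Set C = 0.911 and solve for t:
e^(−t/τ) = (C − C_in)/(C₀ − C_in) = (0.911 − 1.47)/(0.228 − 1.47) = 0.45008
t = −τ ln(…) = 25.577 × 0.79833 = 20.418 min.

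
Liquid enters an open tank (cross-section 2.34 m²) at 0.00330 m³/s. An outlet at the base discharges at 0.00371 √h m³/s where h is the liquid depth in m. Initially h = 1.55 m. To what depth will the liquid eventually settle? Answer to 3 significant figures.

0.791 m

Level balance: A dh/dt = 0.00330 − 0.00371 √h. Setting dh/dt = 0:
Q_in = 0.00371 √h_ss ⇒ √h_ss = 0.00330/0.00371 = 0.88949.
h_ss = 0.88949² = 0.79119 m. (Since h₀ = 1.55 m > h_ss, the level will fall toward this value.)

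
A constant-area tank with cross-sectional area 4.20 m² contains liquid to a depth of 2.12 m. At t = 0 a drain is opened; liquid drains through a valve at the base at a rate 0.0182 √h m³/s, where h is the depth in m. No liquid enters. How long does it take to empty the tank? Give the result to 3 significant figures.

672 s

A dh/dt = −Q_out = −0.0182 √h.
∫ h^(−1/2) dh = −(0.0182/A) ∫ dt, giving 2√h = 2√h₀ − (0.0182/A) t.
Set h = 0: 2√h₀ = (0.0182/A) t_empty ⇒ t_empty = 2A√h₀/0.0182.
t_empty = 2·4.20·√2.12/0.0182 = 8.4000·1.4560/0.0182 = 672.01 s.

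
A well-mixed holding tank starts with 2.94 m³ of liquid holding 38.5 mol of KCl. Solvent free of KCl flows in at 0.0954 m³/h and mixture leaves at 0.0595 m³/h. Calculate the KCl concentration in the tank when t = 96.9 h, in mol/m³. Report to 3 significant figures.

1.64 mol/m³

Total volume: dV/dt = Q_in − Q_out = 0.035900 m³/h, so V(t) = 2.94 + 0.035900 t and V(96.9) = 6.4187 m³.
Species balance (pure solvent in): dm/dt = −Q_out · m/V(t).
dm/m = −Q_out dt/(V₀ + 0.035900 t); integrating gives ln(m/m₀) = −(Q_out/(Q_in−Q_out)) ln(V/V₀).
m = m₀ (V₀/V)^(Q_out/(Q_in−Q_out)) = 38.5 × (2.94/6.4187)^(1.6574) = 10.555 mol.
C = m/V = 10.555/6.4187 = 1.6443 mol/m³.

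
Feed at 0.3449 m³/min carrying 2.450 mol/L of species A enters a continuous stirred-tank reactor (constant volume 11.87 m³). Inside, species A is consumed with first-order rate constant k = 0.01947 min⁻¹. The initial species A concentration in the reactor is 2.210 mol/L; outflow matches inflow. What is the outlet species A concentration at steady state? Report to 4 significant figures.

Accumulation = in − out − consumed: V dC/dt = Q C_in − Q C − k V C.
Steady state (dC/dt = 0): C_ss = Q C_in/(Q + kV) = C_in/(1 + kV/Q).
C_ss = 0.3449·2.450/(0.3449 + 0.01947·11.87) = 0.845005/0.576009 = 1.46700 mol/L.

1.467 mol/L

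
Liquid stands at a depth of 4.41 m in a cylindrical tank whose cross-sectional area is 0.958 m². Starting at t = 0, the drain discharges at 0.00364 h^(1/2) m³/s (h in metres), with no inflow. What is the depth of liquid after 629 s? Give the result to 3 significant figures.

0.819 m

With no inflow, A dh/dt = −0.00364 √h.
This is separable: 2 d(√h)/dt = −0.00364/A, so √h = √h₀ − (0.00364/(2A)) t.
√h = √4.41 − 0.00364·629/(2·0.958) = 2.1000 − 1.1950 = 0.90503.
h = 0.90503² = 0.81908 m.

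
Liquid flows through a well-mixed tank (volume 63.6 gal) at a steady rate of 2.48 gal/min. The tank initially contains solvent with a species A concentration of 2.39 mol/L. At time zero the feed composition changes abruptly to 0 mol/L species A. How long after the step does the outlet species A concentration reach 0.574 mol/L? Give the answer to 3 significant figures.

Species balance: V dC/dt = Q(C_in − C) ⇒ τ = V/Q = 25.645 min.
C(t) = C_in + (C₀ − C_in) e^(−t/τ). Set C = 0.574 and solve for t:
e^(−t/τ) = (C − C_in)/(C₀ − C_in) = (0.574 − 0)/(2.39 − 0) = 0.24017
t = −τ ln(…) = 25.645 × 1.4264 = 36.581 min.

36.6 min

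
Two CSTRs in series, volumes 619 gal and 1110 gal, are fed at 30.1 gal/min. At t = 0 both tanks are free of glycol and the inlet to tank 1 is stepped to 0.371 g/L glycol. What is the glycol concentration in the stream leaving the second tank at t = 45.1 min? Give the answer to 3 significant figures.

Time constants: τᵢ = Vᵢ/Q for each well-mixed tank.
τ₁ = 619/30.1 = 20.565 min; τ₂ = 1110/30.1 = 36.877 min.
Solving the cascade with C₁(0)=C₂(0)=0 gives C₂(t) = C_in[1 − (τ₁ e^(−t/τ₁) − τ₂ e^(−t/τ₂))/(τ₁ − τ₂)].
At t = 45.1: e^(−t/τ₁) = 0.11157, e^(−t/τ₂) = 0.29435.
C₂ = 0.371·[1 − (20.565·0.11157 − 36.877·0.29435)/(-16.312)] = 0.371·0.47522 = 0.17631 g/L.

0.176 g/L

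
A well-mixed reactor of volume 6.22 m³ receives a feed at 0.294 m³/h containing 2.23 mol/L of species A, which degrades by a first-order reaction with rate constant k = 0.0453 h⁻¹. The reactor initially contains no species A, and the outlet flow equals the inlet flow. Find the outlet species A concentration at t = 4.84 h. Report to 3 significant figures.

Accumulation = in − out − consumed: V dC/dt = Q C_in − Q C − k V C.
dC/dt = (Q/V) C_in − (Q/V + k) C; effective rate a = Q/V + k = 0.047267 + 0.0453 = 0.092567 h⁻¹.
C_ss = Q C_in/(Q + kV) = 1.1387 mol/L; C(t) = C_ss + (C₀ − C_ss) e^(−a t).
C(4.84) = 1.1387 + (-1.1387)·e^(−0.092567·4.84) = 1.1387 + (-1.1387)·0.63889 = 0.41119 mol/L.

0.411 mol/L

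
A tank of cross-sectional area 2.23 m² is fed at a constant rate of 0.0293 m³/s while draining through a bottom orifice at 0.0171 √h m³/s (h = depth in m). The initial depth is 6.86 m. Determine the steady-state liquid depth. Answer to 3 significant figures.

Mass balance (ρ constant): A dh/dt = Q_in − 0.0171 √h. At steady state dh/dt = 0:
Q_in = 0.0171 √h_ss ⇒ √h_ss = 0.0293/0.0171 = 1.7135.
h_ss = 1.7135² = 2.9359 m. (Since h₀ = 6.86 m > h_ss, the level will fall toward this value.)

2.94 m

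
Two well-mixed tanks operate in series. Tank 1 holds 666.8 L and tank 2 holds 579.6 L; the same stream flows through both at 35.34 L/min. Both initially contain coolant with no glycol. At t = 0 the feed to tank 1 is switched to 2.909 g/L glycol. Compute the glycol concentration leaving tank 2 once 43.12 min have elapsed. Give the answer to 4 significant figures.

Each tank obeys Vᵢ dCᵢ/dt = Q(Cᵢ₋₁ − Cᵢ), so τᵢ = Vᵢ/Q.
τ₁ = 666.8/35.34 = 18.8681 min; τ₂ = 579.6/35.34 = 16.4007 min.
Solving the cascade with C₁(0)=C₂(0)=0 gives C₂(t) = C_in[1 − (τ₁ e^(−t/τ₁) − τ₂ e^(−t/τ₂))/(τ₁ − τ₂)].
At t = 43.12: e^(−t/τ₁) = 0.101740, e^(−t/τ₂) = 0.0721391.
C₂ = 2.909·[1 − (18.8681·0.101740 − 16.4007·0.0721391)/(2.46746)] = 2.909·0.701508 = 2.04069 g/L.

2.041 g/L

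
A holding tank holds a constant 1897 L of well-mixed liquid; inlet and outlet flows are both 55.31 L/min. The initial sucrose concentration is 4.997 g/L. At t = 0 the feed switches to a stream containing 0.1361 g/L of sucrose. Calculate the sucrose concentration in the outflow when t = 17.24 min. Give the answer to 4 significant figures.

3.077 g/L

Mass balance on the solute (V constant): V dC/dt = Q(C_in − C).
Time constant τ = V/Q = 1897/55.31 = 34.2976 min.
C approaches C_in exponentially: C(t) = C_in + (C₀ − C_in) e^(−t/τ).
C(17.24) = 0.1361 + (4.997 − 0.1361)·e^(−17.24/34.2976) = 0.1361 + (4.86090)·0.604920 = 3.07656 g/L.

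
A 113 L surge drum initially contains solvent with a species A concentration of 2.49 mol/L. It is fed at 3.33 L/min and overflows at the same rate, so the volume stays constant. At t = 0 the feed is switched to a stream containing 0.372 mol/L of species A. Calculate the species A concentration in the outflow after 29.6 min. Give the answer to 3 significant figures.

1.26 mol/L

Accumulation = in − out for the solute gives V dC/dt = Q(C_in − C).
Rewrite as dC/dt + C/τ = C_in/τ, τ = V/Q = 33.934 min.
C approaches C_in exponentially: C(t) = C_in + (C₀ − C_in) e^(−t/τ).
C(29.6) = 0.372 + (2.49 − 0.372)·e^(−29.6/33.934) = 0.372 + (2.1180)·0.41800 = 1.2573 mol/L.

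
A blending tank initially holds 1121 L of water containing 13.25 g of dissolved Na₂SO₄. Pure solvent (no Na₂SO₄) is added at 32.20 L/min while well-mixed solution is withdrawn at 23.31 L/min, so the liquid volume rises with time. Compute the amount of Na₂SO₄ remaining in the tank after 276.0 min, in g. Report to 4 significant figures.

Let m(t) be the amount of Na₂SO₄. Volume: V(t) = V₀ + (Q_in − Q_out) t = 1121 + 8.89000 t; V(276.0) = 3574.64 L.
Solute balance: dm/dt = 0 − Q_out C = −Q_out m/V(t).
Separate: dm/m = −Q_out dt/V(t) ⇒ ln(m/m₀) = −(Q_out/(Q_in−Q_out)) ln(V/V₀).
m = m₀ (V₀/V)^(Q_out/(Q_in−Q_out)) = 13.25 × (1121/3574.64)^(2.62205) = 0.633407 g.

0.6334 g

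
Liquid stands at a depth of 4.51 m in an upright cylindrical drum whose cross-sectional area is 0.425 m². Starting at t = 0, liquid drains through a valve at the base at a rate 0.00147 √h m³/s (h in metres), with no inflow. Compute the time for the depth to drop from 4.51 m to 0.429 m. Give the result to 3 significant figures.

A dh/dt = −Q_out = −0.00147 √h.
∫ h^(−1/2) dh = −(0.00147/A) ∫ dt, giving 2√h = 2√h₀ − (0.00147/A) t.
t = 2A(√h₀ − √h)/0.00147 = 2·0.425·(√4.51 − √0.429)/0.00147
  = 0.85000 × (2.1237 − 0.65498) / 0.00147 = 849.25 s.

849 s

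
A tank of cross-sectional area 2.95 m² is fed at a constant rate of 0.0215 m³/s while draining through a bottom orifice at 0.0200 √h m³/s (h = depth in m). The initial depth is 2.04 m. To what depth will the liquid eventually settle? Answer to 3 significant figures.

1.16 m

Level balance: A dh/dt = 0.0215 − 0.0200 √h. Setting dh/dt = 0:
Q_in = 0.0200 √h_ss ⇒ √h_ss = 0.0215/0.0200 = 1.0750.
h_ss = 1.0750² = 1.1556 m. (Since h₀ = 2.04 m > h_ss, the level will fall toward this value.)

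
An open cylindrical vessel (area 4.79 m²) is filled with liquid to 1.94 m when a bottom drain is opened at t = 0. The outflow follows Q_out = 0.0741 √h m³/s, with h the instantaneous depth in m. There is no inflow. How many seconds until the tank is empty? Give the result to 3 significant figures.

A dh/dt = −Q_out = −0.0741 √h.
∫ h^(−1/2) dh = −(0.0741/A) ∫ dt, giving 2√h = 2√h₀ − (0.0741/A) t.
Set h = 0: 2√h₀ = (0.0741/A) t_empty ⇒ t_empty = 2A√h₀/0.0741.
t_empty = 2·4.79·√1.94/0.0741 = 9.5800·1.3928/0.0741 = 180.07 s.

180 s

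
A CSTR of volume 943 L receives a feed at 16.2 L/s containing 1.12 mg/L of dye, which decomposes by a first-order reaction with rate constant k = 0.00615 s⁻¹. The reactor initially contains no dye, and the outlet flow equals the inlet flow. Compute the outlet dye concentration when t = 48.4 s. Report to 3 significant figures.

0.558 mg/L

V dC/dt = Q(C_in − C) − k V C.
dC/dt = (Q/V) C_in − (Q/V + k) C; effective rate a = Q/V + k = 0.017179 + 0.00615 = 0.023329 s⁻¹.
C_ss = Q C_in/(Q + kV) = 0.82475 mg/L; C(t) = C_ss + (C₀ − C_ss) e^(−a t).
C(48.4) = 0.82475 + (-0.82475)·e^(−0.023329·48.4) = 0.82475 + (-0.82475)·0.32331 = 0.55810 mg/L.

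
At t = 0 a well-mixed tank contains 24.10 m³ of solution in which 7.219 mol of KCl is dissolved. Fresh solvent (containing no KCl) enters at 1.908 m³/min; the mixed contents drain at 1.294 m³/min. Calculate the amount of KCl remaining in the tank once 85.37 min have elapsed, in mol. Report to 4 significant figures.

0.6325 mol

Let m(t) be the amount of KCl. Volume: V(t) = V₀ + (Q_in − Q_out) t = 24.10 + 0.614000 t; V(85.37) = 76.5172 m³.
Solute balance: dm/dt = 0 − Q_out C = −Q_out m/V(t).
dm/m = −Q_out dt/(V₀ + 0.614000 t); integrating gives ln(m/m₀) = −(Q_out/(Q_in−Q_out)) ln(V/V₀).
m = m₀ (V₀/V)^(Q_out/(Q_in−Q_out)) = 7.219 × (24.10/76.5172)^(2.10749) = 0.632499 mol.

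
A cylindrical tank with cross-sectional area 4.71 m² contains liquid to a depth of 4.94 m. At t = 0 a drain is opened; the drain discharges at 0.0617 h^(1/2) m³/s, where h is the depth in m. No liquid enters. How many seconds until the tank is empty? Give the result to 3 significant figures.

A dh/dt = −Q_out = −0.0617 √h.
This is separable: 2 d(√h)/dt = −0.0617/A, so √h = √h₀ − (0.0617/(2A)) t.
Tank is empty when √h = 0: t_empty = 2A√h₀/0.0617.
t_empty = 2·4.71·√4.94/0.0617 = 9.4200·2.2226/0.0617 = 339.34 s.

339 s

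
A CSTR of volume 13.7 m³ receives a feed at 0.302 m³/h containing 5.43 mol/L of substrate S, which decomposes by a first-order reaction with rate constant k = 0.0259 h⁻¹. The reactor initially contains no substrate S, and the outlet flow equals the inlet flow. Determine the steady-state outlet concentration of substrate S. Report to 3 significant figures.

2.50 mol/L

Accumulation = in − out − consumed: V dC/dt = Q C_in − Q C − k V C.
Steady state (dC/dt = 0): C_ss = Q C_in/(Q + kV) = C_in/(1 + kV/Q).
C_ss = 0.302·5.43/(0.302 + 0.0259·13.7) = 1.6399/0.65683 = 2.4966 mol/L.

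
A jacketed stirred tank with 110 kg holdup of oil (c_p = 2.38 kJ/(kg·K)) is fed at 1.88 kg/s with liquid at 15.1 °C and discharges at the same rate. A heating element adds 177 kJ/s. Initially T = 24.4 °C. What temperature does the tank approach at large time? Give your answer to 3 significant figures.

Heat balance on the well-mixed liquid: M c_p dT/dt = ṁ c_p (T_in − T) + 177.
At steady state dT/dt = 0 ⇒ T_ss = T_in + Q̇/(ṁ c_p) = 15.1 + 177/(1.88·2.38) = 54.658 °C.

54.7 °C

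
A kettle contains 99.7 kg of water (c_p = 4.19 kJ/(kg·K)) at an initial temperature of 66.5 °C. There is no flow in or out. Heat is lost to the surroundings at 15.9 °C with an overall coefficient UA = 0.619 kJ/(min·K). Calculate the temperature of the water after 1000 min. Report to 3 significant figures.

27.4 °C

M c_p dT/dt = −UA(T − T_amb).
dT/dt = (T_ss − T)/τ with T_ss = T_amb = 15.900 °C, τ = M c_p/UA = 99.7·4.19/0.619 = 674.87 min.
Integrating: T(t) = T_ss + (T₀ − T_ss) e^(−t/τ).
T(1000) = 15.900 + (50.600)·0.22723 = 27.398 °C.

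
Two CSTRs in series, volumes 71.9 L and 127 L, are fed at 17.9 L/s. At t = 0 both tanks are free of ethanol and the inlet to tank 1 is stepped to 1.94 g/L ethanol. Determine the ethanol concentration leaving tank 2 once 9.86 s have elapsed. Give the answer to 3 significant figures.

Each tank obeys Vᵢ dCᵢ/dt = Q(Cᵢ₋₁ − Cᵢ), so τᵢ = Vᵢ/Q.
τ₁ = 71.9/17.9 = 4.0168 s; τ₂ = 127/17.9 = 7.0950 s.
Solving the cascade with C₁(0)=C₂(0)=0 gives C₂(t) = C_in[1 − (τ₁ e^(−t/τ₁) − τ₂ e^(−t/τ₂))/(τ₁ − τ₂)].
At t = 9.86: e^(−t/τ₁) = 0.085888, e^(−t/τ₂) = 0.24915.
C₂ = 1.94·[1 − (4.0168·0.085888 − 7.0950·0.24915)/(-3.0782)] = 1.94·0.53782 = 1.0434 g/L.

1.04 g/L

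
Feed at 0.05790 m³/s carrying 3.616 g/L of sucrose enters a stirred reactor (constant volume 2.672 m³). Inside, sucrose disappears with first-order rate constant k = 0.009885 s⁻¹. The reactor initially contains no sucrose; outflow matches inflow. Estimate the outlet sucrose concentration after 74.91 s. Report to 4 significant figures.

Species balance: V dC/dt = Q C_in − Q C − k V C.
dC/dt = (Q/V) C_in − (Q/V + k) C; effective rate a = Q/V + k = 0.0216692 + 0.009885 = 0.0315542 s⁻¹.
C_ss = Q C_in/(Q + kV) = 2.48321 g/L; C(t) = C_ss + (C₀ − C_ss) e^(−a t).
C(74.91) = 2.48321 + (-2.48321)·e^(−0.0315542·74.91) = 2.48321 + (-2.48321)·0.0940694 = 2.24962 g/L.

2.250 g/L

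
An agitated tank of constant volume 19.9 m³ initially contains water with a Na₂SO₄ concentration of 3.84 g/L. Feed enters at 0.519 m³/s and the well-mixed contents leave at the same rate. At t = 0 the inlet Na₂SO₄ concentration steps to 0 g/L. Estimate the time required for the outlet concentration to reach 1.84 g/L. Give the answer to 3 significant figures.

Accumulation = in − out for the solute gives V dC/dt = Q(C_in − C), so τ = V/Q = 38.343 s.
C(t) = C_in + (C₀ − C_in) e^(−t/τ). Set C = 1.84 and solve for t:
e^(−t/τ) = (C − C_in)/(C₀ − C_in) = (1.84 − 0)/(3.84 − 0) = 0.47917
t = −τ ln(…) = 38.343 × 0.73571 = 28.209 s.

28.2 s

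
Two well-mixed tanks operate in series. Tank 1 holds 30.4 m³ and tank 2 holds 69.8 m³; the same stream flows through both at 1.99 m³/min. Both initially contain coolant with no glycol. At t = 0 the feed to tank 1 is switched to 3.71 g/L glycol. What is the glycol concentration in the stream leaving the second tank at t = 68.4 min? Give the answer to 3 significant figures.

Time constants: τᵢ = Vᵢ/Q for each well-mixed tank.
τ₁ = 30.4/1.99 = 15.276 min; τ₂ = 69.8/1.99 = 35.075 min.
Tank 1: C₁ = C_in(1 − e^(−t/τ₁)). Tank 2 (τ₁ ≠ τ₂): C₂ = C_in[1 − (τ₁ e^(−t/τ₁) − τ₂ e^(−t/τ₂))/(τ₁ − τ₂)].
At t = 68.4: e^(−t/τ₁) = 0.011362, e^(−t/τ₂) = 0.14226.
C₂ = 3.71·[1 − (15.276·0.011362 − 35.075·0.14226)/(-19.799)] = 3.71·0.75674 = 2.8075 g/L.

2.81 g/L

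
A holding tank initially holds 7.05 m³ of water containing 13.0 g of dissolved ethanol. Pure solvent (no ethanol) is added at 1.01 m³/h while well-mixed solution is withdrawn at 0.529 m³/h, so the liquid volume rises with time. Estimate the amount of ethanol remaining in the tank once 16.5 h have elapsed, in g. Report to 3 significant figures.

5.67 g

Let m(t) be the amount of ethanol. Volume: V(t) = V₀ + (Q_in − Q_out) t = 7.05 + 0.48100 t; V(16.5) = 14.986 m³.
Species balance (pure solvent in): dm/dt = −Q_out · m/V(t).
Separate: dm/m = −Q_out dt/V(t) ⇒ ln(m/m₀) = −(Q_out/(Q_in−Q_out)) ln(V/V₀).
m = m₀ (V₀/V)^(Q_out/(Q_in−Q_out)) = 13.0 × (7.05/14.986)^(1.0998) = 5.6722 g.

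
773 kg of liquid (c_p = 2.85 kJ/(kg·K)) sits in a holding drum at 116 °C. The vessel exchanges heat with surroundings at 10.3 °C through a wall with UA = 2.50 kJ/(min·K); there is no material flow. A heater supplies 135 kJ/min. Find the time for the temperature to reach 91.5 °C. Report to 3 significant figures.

566 min

M c_p dT/dt = −UA(T − T_amb) + Q̇.
τ = M c_p/UA = 881.22 min; T_ss = T_amb + Q̇/UA = 10.3 + 135/2.50 = 64.300 °C.
T(t) = T_ss + (T₀ − T_ss)e^(−t/τ); set T = 91.5:
t = −τ ln[(T − T_ss)/(T₀ − T_ss)] = −881.22 · ln(0.52611) = 565.96 min.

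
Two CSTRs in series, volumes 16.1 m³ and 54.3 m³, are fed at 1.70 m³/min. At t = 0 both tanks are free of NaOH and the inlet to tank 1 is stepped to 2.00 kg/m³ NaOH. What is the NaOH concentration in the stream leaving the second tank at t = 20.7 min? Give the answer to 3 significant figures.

Each tank obeys Vᵢ dCᵢ/dt = Q(Cᵢ₋₁ − Cᵢ), so τᵢ = Vᵢ/Q.
τ₁ = 16.1/1.70 = 9.4706 min; τ₂ = 54.3/1.70 = 31.941 min.
Tank 1: C₁ = C_in(1 − e^(−t/τ₁)). Tank 2 (τ₁ ≠ τ₂): C₂ = C_in[1 − (τ₁ e^(−t/τ₁) − τ₂ e^(−t/τ₂))/(τ₁ − τ₂)].
At t = 20.7: e^(−t/τ₁) = 0.11240, e^(−t/τ₂) = 0.52306.
C₂ = 2.00·[1 − (9.4706·0.11240 − 31.941·0.52306)/(-22.471)] = 2.00·0.30387 = 0.60773 kg/m³.

0.608 kg/m³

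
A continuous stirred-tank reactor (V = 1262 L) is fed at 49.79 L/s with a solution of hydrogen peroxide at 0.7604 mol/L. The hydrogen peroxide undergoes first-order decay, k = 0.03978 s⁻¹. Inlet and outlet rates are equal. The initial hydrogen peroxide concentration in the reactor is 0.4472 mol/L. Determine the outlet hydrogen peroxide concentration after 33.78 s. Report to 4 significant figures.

Species balance: V dC/dt = Q C_in − Q C − k V C.
This is linear with rate a = Q/V + k = 0.0792332 s⁻¹.
C_ss = Q C_in/(Q + kV) = 0.378632 mol/L; C(t) = C_ss + (C₀ − C_ss) e^(−a t).
C(33.78) = 0.378632 + (0.0685679)·e^(−0.0792332·33.78) = 0.378632 + (0.0685679)·0.0688036 = 0.383350 mol/L.

0.3833 mol/L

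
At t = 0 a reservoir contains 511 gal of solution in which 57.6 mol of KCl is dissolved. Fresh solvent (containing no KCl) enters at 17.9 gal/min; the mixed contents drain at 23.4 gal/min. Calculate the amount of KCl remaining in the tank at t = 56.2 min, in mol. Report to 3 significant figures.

Let m(t) be the amount of KCl. Volume: V(t) = V₀ + (Q_in − Q_out) t = 511 − 5.5000 t; V(56.2) = 201.90 gal.
No KCl enters, so dm/dt = −Q_out · (m/V).
dm/m = −Q_out dt/(V₀ − 5.5000 t); integrating gives ln(m/m₀) = −(Q_out/(Q_in−Q_out)) ln(V/V₀).
m = m₀ (V₀/V)^(Q_out/(Q_in−Q_out)) = 57.6 × (511/201.90)^(-4.2545) = 1.1082 mol.

1.11 mol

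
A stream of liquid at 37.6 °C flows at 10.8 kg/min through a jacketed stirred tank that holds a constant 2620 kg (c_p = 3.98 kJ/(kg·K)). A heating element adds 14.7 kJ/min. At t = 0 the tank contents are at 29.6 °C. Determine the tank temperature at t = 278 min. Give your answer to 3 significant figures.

M c_p dT/dt = ṁ c_p (T_in − T) + Q̇.
Rearrange: dT/dt = (T_ss − T)/τ with τ = M/ṁ = 242.59 min and T_ss = T_in + Q̇/(ṁ c_p) = 37.942 °C.
T approaches T_ss exponentially: T(t) = T_ss + (T₀ − T_ss) e^(−t/τ).
T(278) = 37.942 + (-8.3420)·e^(−278/242.59) = 37.942 + (-8.3420)·0.31792 = 35.290 °C.

35.3 °C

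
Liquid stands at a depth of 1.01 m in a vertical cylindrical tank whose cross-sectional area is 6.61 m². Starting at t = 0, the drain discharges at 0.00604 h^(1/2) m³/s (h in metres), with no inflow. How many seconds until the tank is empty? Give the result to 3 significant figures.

Accumulation of liquid (constant cross-section A): A dh/dt = −0.00604 √h.
This is separable: 2 d(√h)/dt = −0.00604/A, so √h = √h₀ − (0.00604/(2A)) t.
Set h = 0: 2√h₀ = (0.00604/A) t_empty ⇒ t_empty = 2A√h₀/0.00604.
t_empty = 2·6.61·√1.01/0.00604 = 13.220·1.0050/0.00604 = 2199.7 s.

2200 s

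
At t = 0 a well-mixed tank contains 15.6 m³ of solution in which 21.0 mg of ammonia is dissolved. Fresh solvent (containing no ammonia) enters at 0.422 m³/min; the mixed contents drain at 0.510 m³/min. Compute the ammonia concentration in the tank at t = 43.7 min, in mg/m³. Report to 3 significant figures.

Total volume: dV/dt = Q_in − Q_out = -0.088000 m³/min, so V(t) = 15.6 − 0.088000 t and V(43.7) = 11.754 m³.
No ammonia enters, so dm/dt = −Q_out · (m/V).
dm/m = −Q_out dt/(V₀ − 0.088000 t); integrating gives ln(m/m₀) = −(Q_out/(Q_in−Q_out)) ln(V/V₀).
m = m₀ (V₀/V)^(Q_out/(Q_in−Q_out)) = 21.0 × (15.6/11.754)^(-5.7955) = 4.0721 mg.
C = m/V = 4.0721/11.754 = 0.34643 mg/m³.

0.346 mg/m³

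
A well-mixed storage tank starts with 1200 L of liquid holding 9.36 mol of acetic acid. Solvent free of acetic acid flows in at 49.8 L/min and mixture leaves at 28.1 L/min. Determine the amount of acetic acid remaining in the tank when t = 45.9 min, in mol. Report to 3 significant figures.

Let m(t) be the amount of acetic acid. Volume: V(t) = V₀ + (Q_in − Q_out) t = 1200 + 21.700 t; V(45.9) = 2196.0 L.
No acetic acid enters, so dm/dt = −Q_out · (m/V).
dm/m = −Q_out dt/(V₀ + 21.700 t); integrating gives ln(m/m₀) = −(Q_out/(Q_in−Q_out)) ln(V/V₀).
m = m₀ (V₀/V)^(Q_out/(Q_in−Q_out)) = 9.36 × (1200/2196.0)^(1.2949) = 4.2797 mol.

4.28 mol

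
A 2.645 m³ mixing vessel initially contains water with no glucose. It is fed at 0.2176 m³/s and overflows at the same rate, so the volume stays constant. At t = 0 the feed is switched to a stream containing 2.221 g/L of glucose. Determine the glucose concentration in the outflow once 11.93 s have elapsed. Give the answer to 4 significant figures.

1.389 g/L

Mass balance on the solute (V constant): V dC/dt = Q(C_in − C).
Time constant τ = V/Q = 2.645/0.2176 = 12.1553 s.
Solution: C(t) = C_in + (C₀ − C_in) e^(−t/τ).
C(11.93) = 2.221 + (0 − 2.221)·e^(−11.93/12.1553) = 2.221 + (-2.22100)·0.374763 = 1.38865 g/L.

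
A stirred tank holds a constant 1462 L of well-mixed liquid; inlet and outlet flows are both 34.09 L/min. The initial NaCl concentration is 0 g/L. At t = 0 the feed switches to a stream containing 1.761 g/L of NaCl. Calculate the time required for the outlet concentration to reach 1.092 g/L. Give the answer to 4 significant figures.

41.51 min

Species balance on the tank: V dC/dt = Q(C_in − C), so τ = V/Q = 42.8865 min.
C(t) = C_in + (C₀ − C_in) e^(−t/τ). Set C = 1.092 and solve for t:
e^(−t/τ) = (C − C_in)/(C₀ − C_in) = (1.092 − 1.761)/(0 − 1.761) = 0.379898
t = −τ ln(…) = 42.8865 × 0.967853 = 41.5078 min.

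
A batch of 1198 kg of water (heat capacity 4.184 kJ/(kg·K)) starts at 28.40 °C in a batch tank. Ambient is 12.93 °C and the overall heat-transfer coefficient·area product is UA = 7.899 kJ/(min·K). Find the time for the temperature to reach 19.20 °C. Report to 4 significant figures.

573.1 min

Lumped-capacitance energy balance: M c_p dT/dt = UA(T_amb − T).
τ = M c_p/UA = 634.565 min; T_ss = T_amb = 12.9300 °C.
T(t) = T_ss + (T₀ − T_ss)e^(−t/τ); set T = 19.20:
t = −τ ln[(T − T_ss)/(T₀ − T_ss)] = −634.565 · ln(0.405301) = 573.093 min.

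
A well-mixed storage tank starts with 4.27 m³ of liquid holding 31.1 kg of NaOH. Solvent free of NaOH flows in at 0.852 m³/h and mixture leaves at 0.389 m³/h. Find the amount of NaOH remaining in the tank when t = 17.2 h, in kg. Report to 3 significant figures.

Total volume: dV/dt = Q_in − Q_out = 0.46300 m³/h, so V(t) = 4.27 + 0.46300 t and V(17.2) = 12.234 m³.
No NaOH enters, so dm/dt = −Q_out · (m/V).
Separate: dm/m = −Q_out dt/V(t) ⇒ ln(m/m₀) = −(Q_out/(Q_in−Q_out)) ln(V/V₀).
m = m₀ (V₀/V)^(Q_out/(Q_in−Q_out)) = 31.1 × (4.27/12.234)^(0.84017) = 12.844 kg.

12.8 kg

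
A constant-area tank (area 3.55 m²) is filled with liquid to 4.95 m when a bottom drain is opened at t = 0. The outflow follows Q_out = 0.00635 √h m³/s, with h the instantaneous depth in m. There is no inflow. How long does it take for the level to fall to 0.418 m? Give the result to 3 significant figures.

Volume balance on the tank: A dh/dt = −0.00635 √h.
Separate and integrate: 2(√h − √h₀) = −(0.00635/A) t.
t = 2A(√h₀ − √h)/0.00635 = 2·3.55·(√4.95 − √0.418)/0.00635
  = 7.1000 × (2.2249 − 0.64653) / 0.00635 = 1764.7 s.

1760 s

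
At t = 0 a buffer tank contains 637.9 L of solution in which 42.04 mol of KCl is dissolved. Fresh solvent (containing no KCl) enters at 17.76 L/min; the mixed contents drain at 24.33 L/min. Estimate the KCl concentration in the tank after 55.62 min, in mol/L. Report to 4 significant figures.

0.006611 mol/L

Let m(t) be the amount of KCl. Volume: V(t) = V₀ + (Q_in − Q_out) t = 637.9 − 6.57000 t; V(55.62) = 272.477 L.
Species balance (pure solvent in): dm/dt = −Q_out · m/V(t).
Separate: dm/m = −Q_out dt/V(t) ⇒ ln(m/m₀) = −(Q_out/(Q_in−Q_out)) ln(V/V₀).
m = m₀ (V₀/V)^(Q_out/(Q_in−Q_out)) = 42.04 × (637.9/272.477)^(-3.70320) = 1.80142 mol.
C = m/V = 1.80142/272.477 = 0.00661129 mol/L.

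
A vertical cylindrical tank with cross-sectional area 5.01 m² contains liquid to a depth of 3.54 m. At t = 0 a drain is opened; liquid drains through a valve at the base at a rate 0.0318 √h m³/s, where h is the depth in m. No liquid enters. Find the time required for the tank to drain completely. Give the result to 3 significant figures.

A dh/dt = −Q_out = −0.0318 √h.
∫ h^(−1/2) dh = −(0.0318/A) ∫ dt, giving 2√h = 2√h₀ − (0.0318/A) t.
Tank is empty when √h = 0: t_empty = 2A√h₀/0.0318.
t_empty = 2·5.01·√3.54/0.0318 = 10.020·1.8815/0.0318 = 592.85 s.

593 s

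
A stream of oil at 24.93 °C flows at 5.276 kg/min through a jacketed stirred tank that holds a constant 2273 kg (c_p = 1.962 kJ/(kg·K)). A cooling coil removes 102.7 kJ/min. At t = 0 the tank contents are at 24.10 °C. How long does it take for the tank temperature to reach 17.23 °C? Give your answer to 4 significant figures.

M c_p dT/dt = ṁ c_p (T_in − T) − Q̇.
τ = M/ṁ = 430.819 min; T_ss = T_in − Q̇/(ṁ c_p) = 15.0087 °C.
T(t) = T_ss + (T₀ − T_ss) e^(−t/τ). Set T = 17.23:
e^(−t/τ) = (17.23 − 15.0087)/(24.10 − 15.0087) = 0.244329
t = −430.819 · ln(0.244329) = 607.127 min.

607.1 min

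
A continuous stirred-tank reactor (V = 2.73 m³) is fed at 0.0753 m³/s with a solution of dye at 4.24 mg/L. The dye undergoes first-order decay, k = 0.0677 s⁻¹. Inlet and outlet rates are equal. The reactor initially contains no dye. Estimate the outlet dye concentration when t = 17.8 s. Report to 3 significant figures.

Accumulation = in − out − consumed: V dC/dt = Q C_in − Q C − k V C.
dC/dt = (Q/V) C_in − (Q/V + k) C; effective rate a = Q/V + k = 0.027582 + 0.0677 = 0.095282 s⁻¹.
C_ss = Q C_in/(Q + kV) = 1.2274 mg/L; C(t) = C_ss + (C₀ − C_ss) e^(−a t).
C(17.8) = 1.2274 + (-1.2274)·e^(−0.095282·17.8) = 1.2274 + (-1.2274)·0.18341 = 1.0023 mg/L.

1.00 mg/L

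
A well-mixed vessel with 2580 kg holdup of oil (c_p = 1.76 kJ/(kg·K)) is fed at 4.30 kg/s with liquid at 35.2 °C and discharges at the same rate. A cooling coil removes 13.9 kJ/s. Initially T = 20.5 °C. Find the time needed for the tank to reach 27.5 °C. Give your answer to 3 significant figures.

471 s

Unsteady energy balance on the tank contents: M c_p dT/dt = ṁ c_p (T_in − T) − 13.9.
τ = M/ṁ = 600.00 s; T_ss = T_in − Q̇/(ṁ c_p) = 33.363 °C.
T(t) = T_ss + (T₀ − T_ss) e^(−t/τ). Set T = 27.5:
e^(−t/τ) = (27.5 − 33.363)/(20.5 − 33.363) = 0.45582
t = −600.00 · ln(0.45582) = 471.40 s.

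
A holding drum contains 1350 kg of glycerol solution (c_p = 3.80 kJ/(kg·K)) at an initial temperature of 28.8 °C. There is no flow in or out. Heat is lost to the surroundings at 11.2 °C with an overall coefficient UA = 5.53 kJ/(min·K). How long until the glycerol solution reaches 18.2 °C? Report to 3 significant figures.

855 min

Lumped-capacitance energy balance: M c_p dT/dt = UA(T_amb − T).
τ = M c_p/UA = 927.67 min; T_ss = T_amb = 11.200 °C.
T(t) = T_ss + (T₀ − T_ss)e^(−t/τ); set T = 18.2:
t = −τ ln[(T − T_ss)/(T₀ − T_ss)] = −927.67 · ln(0.39773) = 855.30 min.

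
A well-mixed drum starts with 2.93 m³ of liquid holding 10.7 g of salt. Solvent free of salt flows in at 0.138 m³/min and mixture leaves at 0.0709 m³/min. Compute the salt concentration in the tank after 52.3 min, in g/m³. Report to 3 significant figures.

Total volume: dV/dt = Q_in − Q_out = 0.067100 m³/min, so V(t) = 2.93 + 0.067100 t and V(52.3) = 6.4393 m³.
Species balance (pure solvent in): dm/dt = −Q_out · m/V(t).
dm/m = −Q_out dt/(V₀ + 0.067100 t); integrating gives ln(m/m₀) = −(Q_out/(Q_in−Q_out)) ln(V/V₀).
m = m₀ (V₀/V)^(Q_out/(Q_in−Q_out)) = 10.7 × (2.93/6.4393)^(1.0566) = 4.6563 g.
C = m/V = 4.6563/6.4393 = 0.72311 g/m³.

0.723 g/m³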